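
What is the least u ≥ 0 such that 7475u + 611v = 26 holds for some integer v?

Euclid: 7475 = 12·611 + 143; 611 = 4·143 + 39; 143 = 3·39 + 26; 39 = 1·26 + 13; 26 = 2·13 + 0 → gcd = 13; 26 = 13·2.
Back-substitution yields 7475·(-17) + 611·(208) = 13, so one solution is u = -17·2 = -34, v = 208·2 = 416.
Solutions in u differ by 611/13 = 47; the one in [0, 47) is -34 mod 47 = 13.

13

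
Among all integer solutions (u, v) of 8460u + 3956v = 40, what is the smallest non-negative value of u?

657

Euclid: 8460 = 2·3956 + 548; 3956 = 7·548 + 120; 548 = 4·120 + 68; 120 = 1·68 + 52; 68 = 1·52 + 16; 52 = 3·16 + 4; 16 = 4·4 + 0 → gcd = 4; 40 = 4·10.
Back-substitution yields 8460·(-231) + 3956·(494) = 4, so one solution is u = -231·10 = -2310, v = 494·10 = 4940.
Solutions in u differ by 3956/4 = 989; the one in [0, 989) is -2310 mod 989 = 657.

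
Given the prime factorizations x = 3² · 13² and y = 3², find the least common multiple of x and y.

max exponent per prime: 3² · 13² = 1521

1521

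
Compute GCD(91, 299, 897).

13

gcd(91, 299): 299 = 3·91 + 26; 91 = 3·26 + 13; 26 = 2·13 + 0 → 13
gcd(13, 897): 897 = 69·13 + 0 → 13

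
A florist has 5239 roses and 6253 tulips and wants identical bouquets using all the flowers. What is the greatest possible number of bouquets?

169

Euclid: 6253 = 1·5239 + 1014; 5239 = 5·1014 + 169; 1014 = 6·169 + 0. Last nonzero remainder: 169.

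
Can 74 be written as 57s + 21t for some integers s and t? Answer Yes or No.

No

By Bézout, 57s + 21t = 74 has integer solutions iff gcd(57, 21) | 74.
Euclid: 57 = 2·21 + 15; 21 = 1·15 + 6; 15 = 2·6 + 3; 6 = 2·3 + 0. gcd = 3; 74 mod 3 = 2. No.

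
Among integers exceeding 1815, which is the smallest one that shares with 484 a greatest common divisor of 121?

2057

484 = 121·4. Any k with gcd(k, 484) = 121 is a multiple of 121, say 121s, with s coprime to 4.
Need s > 1815/121, so s ≥ 16. First s ≥ 16 with gcd(s, 4) = 1 is s = 17. Thus k = 121·17 = 2057.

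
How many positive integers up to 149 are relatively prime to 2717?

119

Prime factors of 2717: 11, 13, 19. Count integers ≤ 149 divisible by none of them.
By inclusion–exclusion: 149 − ⌊149/11⌋ − ⌊149/13⌋ − ⌊149/19⌋ + ⌊149/143⌋ + ⌊149/209⌋ + ⌊149/247⌋ − ⌊149/2717⌋ = 119.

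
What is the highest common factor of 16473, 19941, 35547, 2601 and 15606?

16473 = 3 · 17² · 19; 19941 = 3 · 17² · 23; 35547 = 3 · 17² · 41; 2601 = 3² · 17²; 15606 = 2 · 3³ · 17²
gcd takes min exponent of each prime: 3 · 17² = 867

867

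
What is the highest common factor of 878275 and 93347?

Euclid: 878275 = 9·93347 + 38152; 93347 = 2·38152 + 17043; 38152 = 2·17043 + 4066; 17043 = 4·4066 + 779; 4066 = 5·779 + 171; 779 = 4·171 + 95; 171 = 1·95 + 76; 95 = 1·76 + 19; 76 = 4·19 + 0. Last nonzero remainder: 19.

19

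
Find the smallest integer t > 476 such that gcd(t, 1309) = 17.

493

gcd(t, 1309) = 17 forces 17 | t; write t = 17s. Then gcd(17s, 17·77) = 17·gcd(s, 77), so need gcd(s, 77) = 1.
17s > 476 gives s ≥ 29. The least s ≥ 29 coprime to 77 is 29, so t = 17·29 = 493.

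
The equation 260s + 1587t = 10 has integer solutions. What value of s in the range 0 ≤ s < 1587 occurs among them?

1526

Euclid: 1587 = 6·260 + 27; 260 = 9·27 + 17; 27 = 1·17 + 10; 17 = 1·10 + 7; 10 = 1·7 + 3; 7 = 2·3 + 1; 3 = 3·1 + 0 → gcd = 1; 10 = 1·10.
Back-substitution yields 260·(470) + 1587·(-77) = 1, so one solution is s = 470·10 = 4700, t = -77·10 = -770.
Solutions in s differ by 1587/1 = 1587; the one in [0, 1587) is 4700 mod 1587 = 1526.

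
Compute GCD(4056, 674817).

4056 = 2³ · 3 · 13²
674817 = 3 · 11³ · 13²
Common: 3 · 13² = 507

507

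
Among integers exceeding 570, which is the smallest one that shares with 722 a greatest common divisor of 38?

gcd(a, 722) = 38 forces 38 | a; write a = 38s. Then gcd(38s, 38·19) = 38·gcd(s, 19), so need gcd(s, 19) = 1.
38s > 570 gives s ≥ 16. The least s ≥ 16 coprime to 19 is 16, so a = 38·16 = 608.

608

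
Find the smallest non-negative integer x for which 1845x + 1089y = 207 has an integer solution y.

gcd(1845, 1089) = 9 (Euclid: 1845 = 1·1089 + 756; 1089 = 1·756 + 333; 756 = 2·333 + 90; 333 = 3·90 + 63; 90 = 1·63 + 27; 63 = 2·27 + 9; 27 = 3·9 + 0), and 9 | 207.
Extended Euclid: 1845·(-36) + 1089·(61) = 9. Scale by 23: x₀ = -828.
General solution x = x₀ + 121t; reducing mod 121 gives x = 19 (and y = -32).

19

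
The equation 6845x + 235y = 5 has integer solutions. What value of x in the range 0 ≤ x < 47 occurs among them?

8

Euclid: 6845 = 29·235 + 30; 235 = 7·30 + 25; 30 = 1·25 + 5; 25 = 5·5 + 0 → gcd = 5; 5 = 5·1.
Back-substitution yields 6845·(8) + 235·(-233) = 5, so one solution is x = 8·1 = 8, y = -233·1 = -233.
Solutions in x differ by 235/5 = 47; the one in [0, 47) is 8 mod 47 = 8.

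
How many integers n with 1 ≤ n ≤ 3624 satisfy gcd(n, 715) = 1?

715 = 5·11·13. Inclusion–exclusion on these primes:
3624 − ⌊3624/5⌋ − ⌊3624/11⌋ − ⌊3624/13⌋ + ⌊3624/55⌋ + ⌊3624/65⌋ + ⌊3624/143⌋ − ⌊3624/715⌋ = 2433

2433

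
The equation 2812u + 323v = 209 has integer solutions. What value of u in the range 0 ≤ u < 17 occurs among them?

8

gcd(2812, 323) = 19 (Euclid: 2812 = 8·323 + 228; 323 = 1·228 + 95; 228 = 2·95 + 38; 95 = 2·38 + 19; 38 = 2·19 + 0), and 19 | 209.
Extended Euclid: 2812·(-7) + 323·(61) = 19. Scale by 11: u₀ = -77.
General solution u = u₀ + 17t; reducing mod 17 gives u = 8 (and v = -69).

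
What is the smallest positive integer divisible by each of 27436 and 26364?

gcd first: 27436 = 1·26364 + 1072; 26364 = 24·1072 + 636; 1072 = 1·636 + 436; 636 = 1·436 + 200; 436 = 2·200 + 36; 200 = 5·36 + 20; 36 = 1·20 + 16; 20 = 1·16 + 4; 16 = 4·4 + 0 → gcd = 4
lcm = 27436·26364/gcd = 723322704/4 = 180830676

180830676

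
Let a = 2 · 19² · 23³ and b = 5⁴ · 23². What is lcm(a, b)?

max exponent per prime: 2 · 5⁴ · 19² · 23³ = 5490358750

5490358750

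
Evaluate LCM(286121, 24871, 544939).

286121 = 11 · 19 · 37²; 24871 = 7 · 11 · 17 · 19; 544939 = 19 · 23 · 29 · 43
lcm takes max exponent of each prime: 7 · 11 · 17 · 19 · 23 · 29 · 37² · 43 = 976542131719

976542131719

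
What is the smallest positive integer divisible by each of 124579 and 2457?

3363633

124579 = 7 · 13 · 37²; 2457 = 3³ · 7 · 13
max exponents: 3³ · 7 · 13 · 37² = 3363633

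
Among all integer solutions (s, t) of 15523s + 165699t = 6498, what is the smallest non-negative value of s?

342

Euclid: 165699 = 10·15523 + 10469; 15523 = 1·10469 + 5054; 10469 = 2·5054 + 361; 5054 = 14·361 + 0 → gcd = 361; 6498 = 361·18.
Back-substitution yields 15523·(-32) + 165699·(3) = 361, so one solution is s = -32·18 = -576, t = 3·18 = 54.
Solutions in s differ by 165699/361 = 459; the one in [0, 459) is -576 mod 459 = 342.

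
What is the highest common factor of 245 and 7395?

5

Euclid: 7395 = 30·245 + 45; 245 = 5·45 + 20; 45 = 2·20 + 5; 20 = 4·5 + 0. Last nonzero remainder: 5.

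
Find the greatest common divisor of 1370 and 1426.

Euclid: 1426 = 1·1370 + 56; 1370 = 24·56 + 26; 56 = 2·26 + 4; 26 = 6·4 + 2; 4 = 2·2 + 0. Last nonzero remainder: 2.

2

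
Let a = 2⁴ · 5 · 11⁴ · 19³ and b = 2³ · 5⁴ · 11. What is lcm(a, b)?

max exponent per prime: 2⁴ · 5⁴ · 11⁴ · 19³ = 1004226190000

1004226190000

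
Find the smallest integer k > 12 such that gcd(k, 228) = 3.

15

gcd(k, 228) = 3 forces 3 | k; write k = 3s. Then gcd(3s, 3·76) = 3·gcd(s, 76), so need gcd(s, 76) = 1.
3s > 12 gives s ≥ 5. The least s ≥ 5 coprime to 76 is 5, so k = 3·5 = 15.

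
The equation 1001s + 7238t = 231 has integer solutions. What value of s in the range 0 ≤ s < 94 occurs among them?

87

Euclid: 7238 = 7·1001 + 231; 1001 = 4·231 + 77; 231 = 3·77 + 0 → gcd = 77; 231 = 77·3.
Back-substitution yields 1001·(29) + 7238·(-4) = 77, so one solution is s = 29·3 = 87, t = -4·3 = -12.
Solutions in s differ by 7238/77 = 94; the one in [0, 94) is 87 mod 94 = 87.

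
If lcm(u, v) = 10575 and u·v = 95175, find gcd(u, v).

gcd·lcm = product, so gcd = 95175/10575 = 9.

9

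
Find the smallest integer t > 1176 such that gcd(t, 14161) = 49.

1225

14161 = 49·289. Any t with gcd(t, 14161) = 49 is a multiple of 49, say 49s, with s coprime to 289.
Need s > 1176/49, so s ≥ 25. First s ≥ 25 with gcd(s, 289) = 1 is s = 25. Thus t = 49·25 = 1225.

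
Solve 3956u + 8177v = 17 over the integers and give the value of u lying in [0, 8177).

833

Euclid: 8177 = 2·3956 + 265; 3956 = 14·265 + 246; 265 = 1·246 + 19; 246 = 12·19 + 18; 19 = 1·18 + 1; 18 = 18·1 + 0 → gcd = 1; 17 = 1·17.
Back-substitution yields 3956·(-432) + 8177·(209) = 1, so one solution is u = -432·17 = -7344, v = 209·17 = 3553.
Solutions in u differ by 8177/1 = 8177; the one in [0, 8177) is -7344 mod 8177 = 833.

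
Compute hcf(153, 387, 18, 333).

9

153 = 3² · 17; 387 = 3² · 43; 18 = 2 · 3²; 333 = 3² · 37
gcd takes min exponent of each prime: 3² = 9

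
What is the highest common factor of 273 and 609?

21

273 = 3 · 7 · 13
609 = 3 · 7 · 29
Common: 3 · 7 = 21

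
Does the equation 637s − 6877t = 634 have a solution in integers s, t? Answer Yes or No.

No

gcd(637, 6877): 6877 = 10·637 + 507; 637 = 1·507 + 130; 507 = 3·130 + 117; 130 = 1·117 + 13; 117 = 9·13 + 0 → 13
13 does not divide 634, so a solution does not exist.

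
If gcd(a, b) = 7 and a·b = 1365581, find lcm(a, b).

gcd·lcm = product, so lcm = 1365581/7 = 195083.

195083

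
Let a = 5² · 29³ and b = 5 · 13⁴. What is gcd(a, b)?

5

min exponent per shared prime: 5 = 5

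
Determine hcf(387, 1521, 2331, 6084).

9

387 = 3² · 43; 1521 = 3² · 13²; 2331 = 3² · 7 · 37; 6084 = 2² · 3² · 13²
gcd takes min exponent of each prime: 3² = 9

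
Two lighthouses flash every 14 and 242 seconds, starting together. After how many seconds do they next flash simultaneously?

gcd first: 242 = 17·14 + 4; 14 = 3·4 + 2; 4 = 2·2 + 0 → gcd = 2
lcm = 14·242/gcd = 3388/2 = 1694

1694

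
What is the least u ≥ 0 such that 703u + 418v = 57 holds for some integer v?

Euclid: 703 = 1·418 + 285; 418 = 1·285 + 133; 285 = 2·133 + 19; 133 = 7·19 + 0 → gcd = 19; 57 = 19·3.
Back-substitution yields 703·(3) + 418·(-5) = 19, so one solution is u = 3·3 = 9, v = -5·3 = -15.
Solutions in u differ by 418/19 = 22; the one in [0, 22) is 9 mod 22 = 9.

9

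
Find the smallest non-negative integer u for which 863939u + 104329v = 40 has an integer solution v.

Euclid: 863939 = 8·104329 + 29307; 104329 = 3·29307 + 16408; 29307 = 1·16408 + 12899; 16408 = 1·12899 + 3509; 12899 = 3·3509 + 2372; 3509 = 1·2372 + 1137; 2372 = 2·1137 + 98; 1137 = 11·98 + 59; 98 = 1·59 + 39; 59 = 1·39 + 20; 39 = 1·20 + 19; 20 = 1·19 + 1; 19 = 19·1 + 0 → gcd = 1; 40 = 1·40.
Back-substitution yields 863939·(-5322) + 104329·(44071) = 1, so one solution is u = -5322·40 = -212880, v = 44071·40 = 1762840.
Solutions in u differ by 104329/1 = 104329; the one in [0, 104329) is -212880 mod 104329 = 100107.

100107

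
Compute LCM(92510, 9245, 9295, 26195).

896136136610

92510 = 2 · 5 · 11 · 29²; 9245 = 5 · 43²; 9295 = 5 · 11 · 13²; 26195 = 5 · 13² · 31
lcm takes max exponent of each prime: 2 · 5 · 11 · 13² · 29² · 31 · 43² = 896136136610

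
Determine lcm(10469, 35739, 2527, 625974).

4193399826

lcm(10469, 35739) = 10469·35739/gcd = 374151591/361 = 1036431
lcm(1036431, 2527) = 1036431·2527/gcd = 2619061137/361 = 7255017
lcm(7255017, 625974) = 7255017·625974/gcd = 4541452011558/1083 = 4193399826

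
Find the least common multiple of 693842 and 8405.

5831742010

gcd first: 693842 = 82·8405 + 4632; 8405 = 1·4632 + 3773; 4632 = 1·3773 + 859; 3773 = 4·859 + 337; 859 = 2·337 + 185; 337 = 1·185 + 152; 185 = 1·152 + 33; 152 = 4·33 + 20; 33 = 1·20 + 13; 20 = 1·13 + 7; 13 = 1·7 + 6; 7 = 1·6 + 1; 6 = 6·1 + 0 → gcd = 1
lcm = 693842·8405/gcd = 5831742010/1 = 5831742010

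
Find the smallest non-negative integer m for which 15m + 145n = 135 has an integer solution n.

gcd(15, 145) = 5 (Euclid: 145 = 9·15 + 10; 15 = 1·10 + 5; 10 = 2·5 + 0), and 5 | 135.
Extended Euclid: 15·(10) + 145·(-1) = 5. Scale by 27: m₀ = 270.
General solution m = m₀ + 29t; reducing mod 29 gives m = 9 (and n = 0).

9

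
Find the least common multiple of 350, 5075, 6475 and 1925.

4131050

350 = 2 · 5² · 7; 5075 = 5² · 7 · 29; 6475 = 5² · 7 · 37; 1925 = 5² · 7 · 11
lcm takes max exponent of each prime: 2 · 5² · 7 · 11 · 29 · 37 = 4131050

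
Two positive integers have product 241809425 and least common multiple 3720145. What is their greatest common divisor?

gcd·lcm = product, so gcd = 241809425/3720145 = 65.

65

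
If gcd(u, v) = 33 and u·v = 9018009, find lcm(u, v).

273273

Since gcd(u,v)·lcm(u,v) = uv, lcm = 9018009/33 = 273273.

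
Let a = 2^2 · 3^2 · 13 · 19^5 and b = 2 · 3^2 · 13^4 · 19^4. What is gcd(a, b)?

min exponent per shared prime: 2 · 3^2 · 13 · 19^4 = 30495114

30495114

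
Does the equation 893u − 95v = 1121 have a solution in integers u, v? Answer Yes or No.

gcd(893, 95): 893 = 9·95 + 38; 95 = 2·38 + 19; 38 = 2·19 + 0 → 19
19 divides 1121, so a solution exists.

Yes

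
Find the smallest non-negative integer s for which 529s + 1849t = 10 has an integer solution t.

14

Reduce mod 1849: 529s ≡ 10 (mod 1849). With g = gcd(529, 1849) = 1 dividing 10, divide through: 529s ≡ 10 (mod 1849).
Since gcd(529, 1849) = 1, s ≡ 10·(529)⁻¹ ≡ 14 (mod 1849). Smallest non-negative: 14.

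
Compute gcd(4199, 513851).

4199 = 13 · 17 · 19
513851 = 13 · 29² · 47
Common: 13 = 13

13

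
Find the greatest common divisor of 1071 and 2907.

153

1071 = 3² · 7 · 17
2907 = 3² · 17 · 19
Common: 3² · 17 = 153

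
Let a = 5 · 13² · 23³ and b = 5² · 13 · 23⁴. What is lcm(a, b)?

1182328225

max exponent per prime: 5² · 13² · 23⁴ = 1182328225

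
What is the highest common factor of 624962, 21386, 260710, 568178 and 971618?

gcd(624962, 21386): 624962 = 29·21386 + 4768; 21386 = 4·4768 + 2314; 4768 = 2·2314 + 140; 2314 = 16·140 + 74; 140 = 1·74 + 66; 74 = 1·66 + 8; 66 = 8·8 + 2; 8 = 4·2 + 0 → 2
gcd(2, 260710): 260710 = 130355·2 + 0 → 2
gcd(2, 568178): 568178 = 284089·2 + 0 → 2
gcd(2, 971618): 971618 = 485809·2 + 0 → 2

2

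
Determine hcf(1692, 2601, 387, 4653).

1692 = 2² · 3² · 47; 2601 = 3² · 17²; 387 = 3² · 43; 4653 = 3² · 11 · 47
gcd takes min exponent of each prime: 3² = 9

9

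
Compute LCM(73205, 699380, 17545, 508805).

71169608180

lcm(73205, 699380) = 73205·699380/gcd = 51198112900/605 = 84624980
lcm(84624980, 17545) = 84624980·17545/gcd = 1484745274100/605 = 2454124420
lcm(2454124420, 508805) = 2454124420·508805/gcd = 1248670775518100/17545 = 71169608180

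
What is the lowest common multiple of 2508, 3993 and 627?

303468

2508 = 2² · 3 · 11 · 19; 3993 = 3 · 11³; 627 = 3 · 11 · 19
lcm takes max exponent of each prime: 2² · 3 · 11³ · 19 = 303468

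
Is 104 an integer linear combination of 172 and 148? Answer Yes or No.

gcd(172, 148): 172 = 1·148 + 24; 148 = 6·24 + 4; 24 = 6·4 + 0 → 4
4 divides 104, so a solution exists.

Yes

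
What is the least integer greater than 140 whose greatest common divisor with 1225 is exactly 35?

1225 = 35·35. Any m with gcd(m, 1225) = 35 is a multiple of 35, say 35s, with s coprime to 35.
Need s > 140/35, so s ≥ 5. First s ≥ 5 with gcd(s, 35) = 1 is s = 6. Thus m = 35·6 = 210.

210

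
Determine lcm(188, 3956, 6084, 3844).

188 = 2² · 47; 3956 = 2² · 23 · 43; 6084 = 2² · 3² · 13²; 3844 = 2² · 31²
lcm takes max exponent of each prime: 2² · 3² · 13² · 23 · 31² · 43 · 47 = 271773271692

271773271692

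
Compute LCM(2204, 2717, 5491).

lcm(2204, 2717) = 2204·2717/gcd = 5988268/19 = 315172
lcm(315172, 5491) = 315172·5491/gcd = 1730609452/19 = 91084708

91084708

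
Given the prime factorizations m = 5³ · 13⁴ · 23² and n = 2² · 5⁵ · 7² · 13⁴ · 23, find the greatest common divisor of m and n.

min exponent per shared prime: 5³ · 13⁴ · 23 = 82112875

82112875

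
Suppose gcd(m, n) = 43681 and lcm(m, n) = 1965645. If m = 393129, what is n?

218405

Using mn = gcd(m,n)·lcm(m,n) = 43681·1965645 = 85861339245, we get n = 85861339245/393129 = 218405.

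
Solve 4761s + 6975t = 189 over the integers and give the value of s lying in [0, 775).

274

Reduce mod 6975: 4761s ≡ 189 (mod 6975). With g = gcd(4761, 6975) = 9 dividing 189, divide through: 529s ≡ 21 (mod 775).
Since gcd(529, 775) = 1, s ≡ 21·(529)⁻¹ ≡ 274 (mod 775). Smallest non-negative: 274.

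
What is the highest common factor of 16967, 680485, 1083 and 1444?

361

gcd(16967, 680485): 680485 = 40·16967 + 1805; 16967 = 9·1805 + 722; 1805 = 2·722 + 361; 722 = 2·361 + 0 → 361
gcd(361, 1083): 1083 = 3·361 + 0 → 361
gcd(361, 1444): 1444 = 4·361 + 0 → 361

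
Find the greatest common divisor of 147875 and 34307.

1183

147875 = 5³ · 7 · 13²
34307 = 7 · 13² · 29
Common: 7 · 13² = 1183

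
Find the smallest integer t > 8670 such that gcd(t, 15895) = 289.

Multiples of 289 above 8670: 289·31, 289·32, … . Need the cofactor coprime to 15895/289 = 55.
Checking s = 31, 32, … the first with gcd(s, 55) = 1 is s = 31, giving 8959.

8959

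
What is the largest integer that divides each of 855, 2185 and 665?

gcd(855, 2185): 2185 = 2·855 + 475; 855 = 1·475 + 380; 475 = 1·380 + 95; 380 = 4·95 + 0 → 95
gcd(95, 665): 665 = 7·95 + 0 → 95

95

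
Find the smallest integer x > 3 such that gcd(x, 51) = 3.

gcd(x, 51) = 3 forces 3 | x; write x = 3s. Then gcd(3s, 3·17) = 3·gcd(s, 17), so need gcd(s, 17) = 1.
3s > 3 gives s ≥ 2. The least s ≥ 2 coprime to 17 is 2, so x = 3·2 = 6.

6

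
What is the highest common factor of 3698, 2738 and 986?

2

gcd(3698, 2738): 3698 = 1·2738 + 960; 2738 = 2·960 + 818; 960 = 1·818 + 142; 818 = 5·142 + 108; 142 = 1·108 + 34; 108 = 3·34 + 6; 34 = 5·6 + 4; 6 = 1·4 + 2; 4 = 2·2 + 0 → 2
gcd(2, 986): 986 = 493·2 + 0 → 2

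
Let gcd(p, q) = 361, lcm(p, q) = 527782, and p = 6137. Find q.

31046

Using pq = gcd(p,q)·lcm(p,q) = 361·527782 = 190529302, we get q = 190529302/6137 = 31046.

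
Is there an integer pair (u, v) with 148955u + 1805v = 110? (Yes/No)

gcd(148955, 1805): 148955 = 82·1805 + 945; 1805 = 1·945 + 860; 945 = 1·860 + 85; 860 = 10·85 + 10; 85 = 8·10 + 5; 10 = 2·5 + 0 → 5
5 divides 110, so a solution exists.

Yes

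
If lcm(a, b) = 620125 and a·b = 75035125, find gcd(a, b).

From gcd × lcm = ab: gcd = 75035125 / 620125 = 121.

121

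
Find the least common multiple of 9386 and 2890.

9386 = 2 · 13 · 19²; 2890 = 2 · 5 · 17²
max exponents: 2 · 5 · 13 · 17² · 19² = 13562770

13562770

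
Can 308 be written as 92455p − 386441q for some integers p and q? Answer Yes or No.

By Bézout, 92455p − 386441q = 308 has integer solutions iff gcd(92455, 386441) | 308.
Euclid: 386441 = 4·92455 + 16621; 92455 = 5·16621 + 9350; 16621 = 1·9350 + 7271; 9350 = 1·7271 + 2079; 7271 = 3·2079 + 1034; 2079 = 2·1034 + 11; 1034 = 94·11 + 0. gcd = 11; 308 mod 11 = 0. Yes.

Yes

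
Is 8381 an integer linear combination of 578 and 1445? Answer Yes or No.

Yes

By Bézout, 578u + 1445v = 8381 has integer solutions iff gcd(578, 1445) | 8381.
Euclid: 1445 = 2·578 + 289; 578 = 2·289 + 0. gcd = 289; 8381 mod 289 = 0. Yes.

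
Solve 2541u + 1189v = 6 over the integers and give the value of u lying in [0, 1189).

445

gcd(2541, 1189) = 1 (Euclid: 2541 = 2·1189 + 163; 1189 = 7·163 + 48; 163 = 3·48 + 19; 48 = 2·19 + 10; 19 = 1·10 + 9; 10 = 1·9 + 1; 9 = 9·1 + 0), and 1 | 6.
Extended Euclid: 2541·(-124) + 1189·(265) = 1. Scale by 6: u₀ = -744.
General solution u = u₀ + 1189t; reducing mod 1189 gives u = 445 (and v = -951).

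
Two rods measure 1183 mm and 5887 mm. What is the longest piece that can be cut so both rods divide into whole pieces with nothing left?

1183 = 7 · 13²
5887 = 7 · 29²
Common: 7 = 7

7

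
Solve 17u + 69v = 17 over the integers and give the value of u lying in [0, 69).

1

Reduce mod 69: 17u ≡ 17 (mod 69). With g = gcd(17, 69) = 1 dividing 17, divide through: 17u ≡ 17 (mod 69).
Since gcd(17, 69) = 1, u ≡ 17·(17)⁻¹ ≡ 1 (mod 69). Smallest non-negative: 1.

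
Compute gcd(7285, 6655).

5

Euclid: 7285 = 1·6655 + 630; 6655 = 10·630 + 355; 630 = 1·355 + 275; 355 = 1·275 + 80; 275 = 3·80 + 35; 80 = 2·35 + 10; 35 = 3·10 + 5; 10 = 2·5 + 0. Last nonzero remainder: 5.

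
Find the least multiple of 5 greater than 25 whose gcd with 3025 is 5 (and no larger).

30

gcd(x, 3025) = 5 forces 5 | x; write x = 5s. Then gcd(5s, 5·605) = 5·gcd(s, 605), so need gcd(s, 605) = 1.
5s > 25 gives s ≥ 6. The least s ≥ 6 coprime to 605 is 6, so x = 5·6 = 30.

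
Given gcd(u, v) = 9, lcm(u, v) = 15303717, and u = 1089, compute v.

Using uv = gcd(u,v)·lcm(u,v) = 9·15303717 = 137733453, we get v = 137733453/1089 = 126477.

126477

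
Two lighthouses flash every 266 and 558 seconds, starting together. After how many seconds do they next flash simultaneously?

266 = 2 · 7 · 19; 558 = 2 · 3² · 31
max exponents: 2 · 3² · 7 · 19 · 31 = 74214

74214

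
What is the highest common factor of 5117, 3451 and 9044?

5117 = 7 · 17 · 43; 3451 = 7 · 17 · 29; 9044 = 2² · 7 · 17 · 19
gcd takes min exponent of each prime: 7 · 17 = 119

119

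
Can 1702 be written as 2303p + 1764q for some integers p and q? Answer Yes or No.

No

By Bézout, 2303p + 1764q = 1702 has integer solutions iff gcd(2303, 1764) | 1702.
Euclid: 2303 = 1·1764 + 539; 1764 = 3·539 + 147; 539 = 3·147 + 98; 147 = 1·98 + 49; 98 = 2·49 + 0. gcd = 49; 1702 mod 49 = 36. No.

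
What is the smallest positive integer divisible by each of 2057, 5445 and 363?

92565

lcm(2057, 5445) = 2057·5445/gcd = 11200365/121 = 92565
lcm(92565, 363) = 92565·363/gcd = 33601095/363 = 92565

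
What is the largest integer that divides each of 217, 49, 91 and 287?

7

gcd(217, 49): 217 = 4·49 + 21; 49 = 2·21 + 7; 21 = 3·7 + 0 → 7
gcd(7, 91): 91 = 13·7 + 0 → 7
gcd(7, 287): 287 = 41·7 + 0 → 7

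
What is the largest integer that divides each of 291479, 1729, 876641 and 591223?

19

291479 = 19 · 23² · 29; 1729 = 7 · 13 · 19; 876641 = 19 · 29 · 37 · 43; 591223 = 19 · 29² · 37
gcd takes min exponent of each prime: 19 = 19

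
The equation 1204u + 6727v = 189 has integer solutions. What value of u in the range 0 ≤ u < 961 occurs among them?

gcd(1204, 6727) = 7 (Euclid: 6727 = 5·1204 + 707; 1204 = 1·707 + 497; 707 = 1·497 + 210; 497 = 2·210 + 77; 210 = 2·77 + 56; 77 = 1·56 + 21; 56 = 2·21 + 14; 21 = 1·14 + 7; 14 = 2·7 + 0), and 7 | 189.
Extended Euclid: 1204·(352) + 6727·(-63) = 7. Scale by 27: u₀ = 9504.
General solution u = u₀ + 961t; reducing mod 961 gives u = 855 (and v = -153).

855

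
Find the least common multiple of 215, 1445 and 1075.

310675

lcm(215, 1445) = 215·1445/gcd = 310675/5 = 62135
lcm(62135, 1075) = 62135·1075/gcd = 66795125/215 = 310675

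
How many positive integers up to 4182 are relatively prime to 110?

1521

110 = 2·5·11. Inclusion–exclusion on these primes:
4182 − ⌊4182/2⌋ − ⌊4182/5⌋ − ⌊4182/11⌋ + ⌊4182/10⌋ + ⌊4182/22⌋ + ⌊4182/55⌋ − ⌊4182/110⌋ = 1521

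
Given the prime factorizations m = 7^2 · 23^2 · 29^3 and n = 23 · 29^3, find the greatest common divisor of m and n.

min exponent per shared prime: 23 · 29^3 = 560947

560947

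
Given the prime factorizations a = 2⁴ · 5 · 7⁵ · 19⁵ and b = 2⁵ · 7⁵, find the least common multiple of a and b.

6658527342880

max exponent per prime: 2⁵ · 5 · 7⁵ · 19⁵ = 6658527342880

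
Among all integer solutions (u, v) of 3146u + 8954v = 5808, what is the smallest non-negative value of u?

gcd(3146, 8954) = 242 (Euclid: 8954 = 2·3146 + 2662; 3146 = 1·2662 + 484; 2662 = 5·484 + 242; 484 = 2·242 + 0), and 242 | 5808.
Extended Euclid: 3146·(-17) + 8954·(6) = 242. Scale by 24: u₀ = -408.
General solution u = u₀ + 37t; reducing mod 37 gives u = 36 (and v = -12).

36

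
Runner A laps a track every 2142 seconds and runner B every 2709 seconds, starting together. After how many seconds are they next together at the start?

92106

gcd first: 2709 = 1·2142 + 567; 2142 = 3·567 + 441; 567 = 1·441 + 126; 441 = 3·126 + 63; 126 = 2·63 + 0 → gcd = 63
lcm = 2142·2709/gcd = 5802678/63 = 92106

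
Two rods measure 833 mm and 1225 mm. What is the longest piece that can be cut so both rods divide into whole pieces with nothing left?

49

Euclid: 1225 = 1·833 + 392; 833 = 2·392 + 49; 392 = 8·49 + 0. Last nonzero remainder: 49.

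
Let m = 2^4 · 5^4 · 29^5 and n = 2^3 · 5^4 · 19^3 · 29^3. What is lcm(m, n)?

max exponent per prime: 2^4 · 5^4 · 19^3 · 29^5 = 1406859709910000

1406859709910000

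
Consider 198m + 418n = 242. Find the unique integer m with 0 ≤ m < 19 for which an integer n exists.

Euclid: 418 = 2·198 + 22; 198 = 9·22 + 0 → gcd = 22; 242 = 22·11.
Back-substitution yields 198·(-2) + 418·(1) = 22, so one solution is m = -2·11 = -22, n = 1·11 = 11.
Solutions in m differ by 418/22 = 19; the one in [0, 19) is -22 mod 19 = 16.

16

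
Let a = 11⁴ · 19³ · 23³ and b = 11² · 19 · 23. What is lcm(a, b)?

1221842005373

max exponent per prime: 11⁴ · 19³ · 23³ = 1221842005373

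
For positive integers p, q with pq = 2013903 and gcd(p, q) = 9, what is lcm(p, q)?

Since gcd(p,q)·lcm(p,q) = pq, lcm = 2013903/9 = 223767.

223767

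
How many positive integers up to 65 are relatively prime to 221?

57

Prime factors of 221: 13, 17. Count integers ≤ 65 divisible by none of them.
By inclusion–exclusion: 65 − ⌊65/13⌋ − ⌊65/17⌋ + ⌊65/221⌋ = 57.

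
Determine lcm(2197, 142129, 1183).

2197 = 13³; 142129 = 13² · 29²; 1183 = 7 · 13²
lcm takes max exponent of each prime: 7 · 13³ · 29² = 12933739

12933739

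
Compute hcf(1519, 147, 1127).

gcd(1519, 147): 1519 = 10·147 + 49; 147 = 3·49 + 0 → 49
gcd(49, 1127): 1127 = 23·49 + 0 → 49

49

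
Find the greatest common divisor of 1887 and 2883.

1887 = 3 · 17 · 37
2883 = 3 · 31²
Common: 3 = 3

3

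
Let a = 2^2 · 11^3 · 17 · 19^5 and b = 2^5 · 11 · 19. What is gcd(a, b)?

min exponent per shared prime: 2^2 · 11 · 19 = 836

836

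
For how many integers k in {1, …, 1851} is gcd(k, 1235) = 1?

1295

Prime factors of 1235: 5, 13, 19. Count integers ≤ 1851 divisible by none of them.
By inclusion–exclusion: 1851 − ⌊1851/5⌋ − ⌊1851/13⌋ − ⌊1851/19⌋ + ⌊1851/65⌋ + ⌊1851/95⌋ + ⌊1851/247⌋ − ⌊1851/1235⌋ = 1295.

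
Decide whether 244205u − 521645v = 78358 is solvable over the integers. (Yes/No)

gcd(244205, 521645): 521645 = 2·244205 + 33235; 244205 = 7·33235 + 11560; 33235 = 2·11560 + 10115; 11560 = 1·10115 + 1445; 10115 = 7·1445 + 0 → 1445
1445 does not divide 78358, so a solution does not exist.

No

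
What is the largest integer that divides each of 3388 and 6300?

3388 = 2² · 7 · 11²
6300 = 2² · 3² · 5² · 7
Common: 2² · 7 = 28

28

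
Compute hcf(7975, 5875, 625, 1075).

25

7975 = 5² · 11 · 29; 5875 = 5³ · 47; 625 = 5⁴; 1075 = 5² · 43
gcd takes min exponent of each prime: 5² = 25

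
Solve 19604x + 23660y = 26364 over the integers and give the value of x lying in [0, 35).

11

Reduce mod 23660: 19604x ≡ 26364 (mod 23660). With g = gcd(19604, 23660) = 676 dividing 26364, divide through: 29x ≡ 39 (mod 35).
Since gcd(29, 35) = 1, x ≡ 39·(29)⁻¹ ≡ 11 (mod 35). Smallest non-negative: 11.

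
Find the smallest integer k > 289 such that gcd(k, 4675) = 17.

4675 = 17·275. Any k with gcd(k, 4675) = 17 is a multiple of 17, say 17s, with s coprime to 275.
Need s > 289/17, so s ≥ 18. First s ≥ 18 with gcd(s, 275) = 1 is s = 18. Thus k = 17·18 = 306.

306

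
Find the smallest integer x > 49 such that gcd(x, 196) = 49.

147

Multiples of 49 above 49: 49·2, 49·3, … . Need the cofactor coprime to 196/49 = 4.
Checking s = 2, 3, … the first with gcd(s, 4) = 1 is s = 3, giving 147.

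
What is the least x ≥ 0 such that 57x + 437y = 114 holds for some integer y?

2

gcd(57, 437) = 19 (Euclid: 437 = 7·57 + 38; 57 = 1·38 + 19; 38 = 2·19 + 0), and 19 | 114.
Extended Euclid: 57·(8) + 437·(-1) = 19. Scale by 6: x₀ = 48.
General solution x = x₀ + 23t; reducing mod 23 gives x = 2 (and y = 0).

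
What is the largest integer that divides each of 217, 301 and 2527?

217 = 7 · 31; 301 = 7 · 43; 2527 = 7 · 19²
gcd takes min exponent of each prime: 7 = 7

7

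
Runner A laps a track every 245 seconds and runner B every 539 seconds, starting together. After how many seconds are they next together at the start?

gcd first: 539 = 2·245 + 49; 245 = 5·49 + 0 → gcd = 49
lcm = 245·539/gcd = 132055/49 = 2695

2695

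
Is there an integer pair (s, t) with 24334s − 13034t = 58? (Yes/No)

Yes

By Bézout, 24334s − 13034t = 58 has integer solutions iff gcd(24334, 13034) | 58.
Euclid: 24334 = 1·13034 + 11300; 13034 = 1·11300 + 1734; 11300 = 6·1734 + 896; 1734 = 1·896 + 838; 896 = 1·838 + 58; 838 = 14·58 + 26; 58 = 2·26 + 6; 26 = 4·6 + 2; 6 = 3·2 + 0. gcd = 2; 58 mod 2 = 0. Yes.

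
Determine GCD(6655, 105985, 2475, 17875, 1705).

55

6655 = 5 · 11³; 105985 = 5 · 11 · 41 · 47; 2475 = 3² · 5² · 11; 17875 = 5³ · 11 · 13; 1705 = 5 · 11 · 31
gcd takes min exponent of each prime: 5 · 11 = 55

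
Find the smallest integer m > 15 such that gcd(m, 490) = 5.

25

Multiples of 5 above 15: 5·4, 5·5, … . Need the cofactor coprime to 490/5 = 98.
Checking s = 4, 5, … the first with gcd(s, 98) = 1 is s = 5, giving 25.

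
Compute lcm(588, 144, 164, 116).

588 = 2² · 3 · 7²; 144 = 2⁴ · 3²; 164 = 2² · 41; 116 = 2² · 29
lcm takes max exponent of each prime: 2⁴ · 3² · 7² · 29 · 41 = 8389584

8389584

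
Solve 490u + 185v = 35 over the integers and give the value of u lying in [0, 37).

Euclid: 490 = 2·185 + 120; 185 = 1·120 + 65; 120 = 1·65 + 55; 65 = 1·55 + 10; 55 = 5·10 + 5; 10 = 2·5 + 0 → gcd = 5; 35 = 5·7.
Back-substitution yields 490·(17) + 185·(-45) = 5, so one solution is u = 17·7 = 119, v = -45·7 = -315.
Solutions in u differ by 185/5 = 37; the one in [0, 37) is 119 mod 37 = 8.

8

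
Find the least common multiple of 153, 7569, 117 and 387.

71928207

lcm(153, 7569) = 153·7569/gcd = 1158057/9 = 128673
lcm(128673, 117) = 128673·117/gcd = 15054741/9 = 1672749
lcm(1672749, 387) = 1672749·387/gcd = 647353863/9 = 71928207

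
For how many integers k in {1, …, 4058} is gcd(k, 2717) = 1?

3227

Prime factors of 2717: 11, 13, 19. Count integers ≤ 4058 divisible by none of them.
By inclusion–exclusion: 4058 − ⌊4058/11⌋ − ⌊4058/13⌋ − ⌊4058/19⌋ + ⌊4058/143⌋ + ⌊4058/209⌋ + ⌊4058/247⌋ − ⌊4058/2717⌋ = 3227.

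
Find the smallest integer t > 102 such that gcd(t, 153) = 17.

Multiples of 17 above 102: 17·7, 17·8, … . Need the cofactor coprime to 153/17 = 9.
Checking s = 7, 8, … the first with gcd(s, 9) = 1 is s = 7, giving 119.

119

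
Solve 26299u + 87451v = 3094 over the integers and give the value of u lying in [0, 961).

735

Reduce mod 87451: 26299u ≡ 3094 (mod 87451). With g = gcd(26299, 87451) = 91 dividing 3094, divide through: 289u ≡ 34 (mod 961).
Since gcd(289, 961) = 1, u ≡ 34·(289)⁻¹ ≡ 735 (mod 961). Smallest non-negative: 735.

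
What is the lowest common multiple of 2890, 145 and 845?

2890 = 2 · 5 · 17²; 145 = 5 · 29; 845 = 5 · 13²
lcm takes max exponent of each prime: 2 · 5 · 13² · 17² · 29 = 14163890

14163890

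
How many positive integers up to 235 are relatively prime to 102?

74

Prime factors of 102: 2, 3, 17. Count integers ≤ 235 divisible by none of them.
By inclusion–exclusion: 235 − ⌊235/2⌋ − ⌊235/3⌋ − ⌊235/17⌋ + ⌊235/6⌋ + ⌊235/34⌋ + ⌊235/51⌋ − ⌊235/102⌋ = 74.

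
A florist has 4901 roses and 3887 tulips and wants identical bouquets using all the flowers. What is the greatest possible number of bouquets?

Euclid: 4901 = 1·3887 + 1014; 3887 = 3·1014 + 845; 1014 = 1·845 + 169; 845 = 5·169 + 0. Last nonzero remainder: 169.

169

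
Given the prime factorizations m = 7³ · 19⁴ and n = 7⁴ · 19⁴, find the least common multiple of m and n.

312900721

max exponent per prime: 7⁴ · 19⁴ = 312900721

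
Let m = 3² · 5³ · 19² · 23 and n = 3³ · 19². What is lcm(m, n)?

28022625

max exponent per prime: 3³ · 5³ · 19² · 23 = 28022625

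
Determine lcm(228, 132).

2508

gcd first: 228 = 1·132 + 96; 132 = 1·96 + 36; 96 = 2·36 + 24; 36 = 1·24 + 12; 24 = 2·12 + 0 → gcd = 12
lcm = 228·132/gcd = 30096/12 = 2508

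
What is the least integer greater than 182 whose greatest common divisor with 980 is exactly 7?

Multiples of 7 above 182: 7·27, 7·28, … . Need the cofactor coprime to 980/7 = 140.
Checking s = 27, 28, … the first with gcd(s, 140) = 1 is s = 27, giving 189.

189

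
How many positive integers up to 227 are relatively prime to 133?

Prime factors of 133: 7, 19. Count integers ≤ 227 divisible by none of them.
By inclusion–exclusion: 227 − ⌊227/7⌋ − ⌊227/19⌋ + ⌊227/133⌋ = 185.

185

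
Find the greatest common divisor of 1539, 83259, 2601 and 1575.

1539 = 3⁴ · 19; 83259 = 3² · 11 · 29²; 2601 = 3² · 17²; 1575 = 3² · 5² · 7
gcd takes min exponent of each prime: 3² = 9

9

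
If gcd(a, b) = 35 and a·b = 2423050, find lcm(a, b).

69230

For any two positive integers, gcd × lcm equals their product. Hence lcm = 2423050 / 35 = 69230.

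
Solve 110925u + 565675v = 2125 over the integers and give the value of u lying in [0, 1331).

Euclid: 565675 = 5·110925 + 11050; 110925 = 10·11050 + 425; 11050 = 26·425 + 0 → gcd = 425; 2125 = 425·5.
Back-substitution yields 110925·(51) + 565675·(-10) = 425, so one solution is u = 51·5 = 255, v = -10·5 = -50.
Solutions in u differ by 565675/425 = 1331; the one in [0, 1331) is 255 mod 1331 = 255.

255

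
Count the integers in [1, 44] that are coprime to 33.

27

33 = 3·11. Inclusion–exclusion on these primes:
44 − ⌊44/3⌋ − ⌊44/11⌋ + ⌊44/33⌋ = 27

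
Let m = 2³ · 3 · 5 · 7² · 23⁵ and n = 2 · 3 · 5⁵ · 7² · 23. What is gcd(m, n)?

min exponent per shared prime: 2 · 3 · 5 · 7² · 23 = 33810

33810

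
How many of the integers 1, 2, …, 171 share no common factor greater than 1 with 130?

63

Prime factors of 130: 2, 5, 13. Count integers ≤ 171 divisible by none of them.
By inclusion–exclusion: 171 − ⌊171/2⌋ − ⌊171/5⌋ − ⌊171/13⌋ + ⌊171/10⌋ + ⌊171/26⌋ + ⌊171/65⌋ − ⌊171/130⌋ = 63.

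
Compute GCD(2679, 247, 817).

gcd(2679, 247): 2679 = 10·247 + 209; 247 = 1·209 + 38; 209 = 5·38 + 19; 38 = 2·19 + 0 → 19
gcd(19, 817): 817 = 43·19 + 0 → 19

19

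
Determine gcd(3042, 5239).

169

3042 = 2 · 3² · 13²
5239 = 13² · 31
Common: 13² = 169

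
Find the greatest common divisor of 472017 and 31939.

Euclid: 472017 = 14·31939 + 24871; 31939 = 1·24871 + 7068; 24871 = 3·7068 + 3667; 7068 = 1·3667 + 3401; 3667 = 1·3401 + 266; 3401 = 12·266 + 209; 266 = 1·209 + 57; 209 = 3·57 + 38; 57 = 1·38 + 19; 38 = 2·19 + 0. Last nonzero remainder: 19.

19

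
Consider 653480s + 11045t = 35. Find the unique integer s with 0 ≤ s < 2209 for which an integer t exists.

Euclid: 653480 = 59·11045 + 1825; 11045 = 6·1825 + 95; 1825 = 19·95 + 20; 95 = 4·20 + 15; 20 = 1·15 + 5; 15 = 3·5 + 0 → gcd = 5; 35 = 5·7.
Back-substitution yields 653480·(581) + 11045·(-34375) = 5, so one solution is s = 581·7 = 4067, t = -34375·7 = -240625.
Solutions in s differ by 11045/5 = 2209; the one in [0, 2209) is 4067 mod 2209 = 1858.

1858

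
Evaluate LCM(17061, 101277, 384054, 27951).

lcm(17061, 101277) = 17061·101277/gcd = 1727886897/363 = 4760019
lcm(4760019, 384054) = 4760019·384054/gcd = 1828104337026/363 = 5036100102
lcm(5036100102, 27951) = 5036100102·27951/gcd = 140764033951002/363 = 387779707854

387779707854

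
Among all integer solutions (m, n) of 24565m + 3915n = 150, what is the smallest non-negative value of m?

510

Reduce mod 3915: 24565m ≡ 150 (mod 3915). With g = gcd(24565, 3915) = 5 dividing 150, divide through: 4913m ≡ 30 (mod 783).
Since gcd(4913, 783) = 1, m ≡ 30·(4913)⁻¹ ≡ 510 (mod 783). Smallest non-negative: 510.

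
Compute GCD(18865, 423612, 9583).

18865 = 5 · 7³ · 11; 423612 = 2² · 3² · 7 · 41²; 9583 = 7 · 37²
gcd takes min exponent of each prime: 7 = 7

7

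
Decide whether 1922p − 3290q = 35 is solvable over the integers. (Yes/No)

No

gcd(1922, 3290): 3290 = 1·1922 + 1368; 1922 = 1·1368 + 554; 1368 = 2·554 + 260; 554 = 2·260 + 34; 260 = 7·34 + 22; 34 = 1·22 + 12; 22 = 1·12 + 10; 12 = 1·10 + 2; 10 = 5·2 + 0 → 2
2 does not divide 35, so a solution does not exist.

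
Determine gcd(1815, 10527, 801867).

gcd(1815, 10527): 10527 = 5·1815 + 1452; 1815 = 1·1452 + 363; 1452 = 4·363 + 0 → 363
gcd(363, 801867): 801867 = 2209·363 + 0 → 363

363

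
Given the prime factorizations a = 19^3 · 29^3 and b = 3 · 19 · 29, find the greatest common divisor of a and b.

min exponent per shared prime: 19 · 29 = 551

551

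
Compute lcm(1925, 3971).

694925

1925 = 5² · 7 · 11; 3971 = 11 · 19²
max exponents: 5² · 7 · 11 · 19² = 694925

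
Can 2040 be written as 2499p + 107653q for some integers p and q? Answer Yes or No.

No

By Bézout, 2499p + 107653q = 2040 has integer solutions iff gcd(2499, 107653) | 2040.
Euclid: 107653 = 43·2499 + 196; 2499 = 12·196 + 147; 196 = 1·147 + 49; 147 = 3·49 + 0. gcd = 49; 2040 mod 49 = 31. No.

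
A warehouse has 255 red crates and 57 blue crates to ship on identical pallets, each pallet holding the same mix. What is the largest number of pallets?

3

255 = 3 · 5 · 17
57 = 3 · 19
Common: 3 = 3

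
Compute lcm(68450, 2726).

93297350

68450 = 2 · 5² · 37²; 2726 = 2 · 29 · 47
max exponents: 2 · 5² · 29 · 37² · 47 = 93297350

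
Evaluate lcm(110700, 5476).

110700 = 2² · 3³ · 5² · 41; 5476 = 2² · 37²
max exponents: 2² · 3³ · 5² · 37² · 41 = 151548300

151548300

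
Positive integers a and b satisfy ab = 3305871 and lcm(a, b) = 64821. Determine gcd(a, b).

gcd·lcm = product, so gcd = 3305871/64821 = 51.

51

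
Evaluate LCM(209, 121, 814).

209 = 11 · 19; 121 = 11²; 814 = 2 · 11 · 37
lcm takes max exponent of each prime: 2 · 11² · 19 · 37 = 170126

170126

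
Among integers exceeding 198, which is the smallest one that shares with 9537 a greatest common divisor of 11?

209

Multiples of 11 above 198: 11·19, 11·20, … . Need the cofactor coprime to 9537/11 = 867.
Checking s = 19, 20, … the first with gcd(s, 867) = 1 is s = 19, giving 209.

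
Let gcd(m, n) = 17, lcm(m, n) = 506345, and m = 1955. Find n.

4403

m·n = gcd·lcm = 17·506345 = 8607865, so n = 8607865/1955 = 4403.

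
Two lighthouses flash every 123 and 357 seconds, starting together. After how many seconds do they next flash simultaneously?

14637

gcd first: 357 = 2·123 + 111; 123 = 1·111 + 12; 111 = 9·12 + 3; 12 = 4·3 + 0 → gcd = 3
lcm = 123·357/gcd = 43911/3 = 14637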